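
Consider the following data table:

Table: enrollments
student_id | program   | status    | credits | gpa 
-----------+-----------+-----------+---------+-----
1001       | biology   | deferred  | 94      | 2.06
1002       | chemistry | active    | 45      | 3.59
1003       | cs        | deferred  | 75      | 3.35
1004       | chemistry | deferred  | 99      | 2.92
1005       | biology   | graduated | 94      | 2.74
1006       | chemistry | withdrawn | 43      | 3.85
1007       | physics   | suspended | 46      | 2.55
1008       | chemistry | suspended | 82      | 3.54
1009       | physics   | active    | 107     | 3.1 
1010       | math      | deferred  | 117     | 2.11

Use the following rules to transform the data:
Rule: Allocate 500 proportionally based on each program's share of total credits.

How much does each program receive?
biology: 117.21, chemistry: 167.71, cs: 46.76, math: 72.94, physics: 95.39

Step 1: Calculate total credits = 802
Step 2: Calculate each program's proportion:
  biology: 188/802 = 23.44% → 117.21
  chemistry: 269/802 = 33.54% → 167.71
  cs: 75/802 = 9.35% → 46.76
  math: 117/802 = 14.59% → 72.94
  physics: 153/802 = 19.08% → 95.39
Step 3: Verify: sum of allocations ≈ 500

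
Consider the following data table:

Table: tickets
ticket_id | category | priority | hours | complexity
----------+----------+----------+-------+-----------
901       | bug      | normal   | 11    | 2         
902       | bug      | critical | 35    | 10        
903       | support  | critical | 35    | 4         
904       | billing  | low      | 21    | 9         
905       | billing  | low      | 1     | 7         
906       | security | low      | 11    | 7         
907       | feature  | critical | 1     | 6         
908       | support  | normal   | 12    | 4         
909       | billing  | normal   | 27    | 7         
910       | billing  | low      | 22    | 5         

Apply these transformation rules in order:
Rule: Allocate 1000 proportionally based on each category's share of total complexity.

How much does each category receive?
billing: 459.02, bug: 196.72, feature: 98.36, security: 114.75, support: 131.15

Step 1: Calculate total complexity = 61
Step 2: Calculate each category's proportion:
  billing: 28/61 = 45.90% → 459.02
  bug: 12/61 = 19.67% → 196.72
  feature: 6/61 = 9.84% → 98.36
  security: 7/61 = 11.48% → 114.75
  support: 8/61 = 13.11% → 131.15
Step 3: Verify: sum of allocations ≈ 1000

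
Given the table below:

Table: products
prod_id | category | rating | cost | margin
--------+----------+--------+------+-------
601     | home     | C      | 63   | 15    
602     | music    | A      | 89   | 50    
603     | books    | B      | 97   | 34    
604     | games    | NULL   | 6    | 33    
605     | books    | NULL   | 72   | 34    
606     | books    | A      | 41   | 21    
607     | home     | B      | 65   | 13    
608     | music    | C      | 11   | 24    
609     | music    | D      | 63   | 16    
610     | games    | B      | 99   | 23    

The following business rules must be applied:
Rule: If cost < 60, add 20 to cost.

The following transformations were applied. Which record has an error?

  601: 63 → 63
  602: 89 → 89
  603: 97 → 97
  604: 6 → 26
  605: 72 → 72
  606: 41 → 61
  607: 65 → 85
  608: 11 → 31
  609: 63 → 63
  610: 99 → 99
Record 607 has an error. The correct transformed value should be 65, not 85.

Step 1: Check each record against the rule
Step 2: Record 607 has cost = 65
Step 3: Since 65 >= 60, the bonus should not have been applied
Step 4: Correct value = 65, but claimed value = 85
Conclusion: Record 607 has the error.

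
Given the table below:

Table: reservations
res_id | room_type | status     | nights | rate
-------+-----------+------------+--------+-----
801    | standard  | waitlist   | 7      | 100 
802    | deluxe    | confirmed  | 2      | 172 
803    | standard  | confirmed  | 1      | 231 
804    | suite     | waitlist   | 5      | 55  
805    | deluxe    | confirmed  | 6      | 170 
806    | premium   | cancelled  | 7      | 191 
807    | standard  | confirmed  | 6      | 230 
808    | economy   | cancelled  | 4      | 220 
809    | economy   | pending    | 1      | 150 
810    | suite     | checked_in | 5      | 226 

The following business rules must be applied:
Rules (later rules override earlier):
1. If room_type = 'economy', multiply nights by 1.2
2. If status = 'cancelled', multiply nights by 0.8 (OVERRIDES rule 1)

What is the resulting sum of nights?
42.0

Step 1: Rule 2 takes priority for records with status = 'cancelled'
  - 2 records: 11 × 0.8 = 8.8
Step 2: Rule 1 applies to remaining records with room_type = 'economy'
  - 1 records: 1 × 1.2 = 1.2
Step 3: Other records unchanged: 32
Step 4: Final sum = 8.8 + 1.2 + 32 = 42.0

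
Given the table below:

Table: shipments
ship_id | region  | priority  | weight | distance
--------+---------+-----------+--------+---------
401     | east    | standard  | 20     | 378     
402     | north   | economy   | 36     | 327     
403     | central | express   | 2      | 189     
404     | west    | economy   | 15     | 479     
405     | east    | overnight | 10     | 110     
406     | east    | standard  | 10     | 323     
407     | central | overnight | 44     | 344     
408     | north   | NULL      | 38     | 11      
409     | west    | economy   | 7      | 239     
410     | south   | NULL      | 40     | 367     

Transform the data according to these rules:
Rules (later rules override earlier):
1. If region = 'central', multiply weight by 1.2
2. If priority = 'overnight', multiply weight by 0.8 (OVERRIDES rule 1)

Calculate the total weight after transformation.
211.6

Step 1: Rule 2 takes priority for records with priority = 'overnight'
  - 2 records: 54 × 0.8 = 43.2
Step 2: Rule 1 applies to remaining records with region = 'central'
  - 1 records: 2 × 1.2 = 2.4
Step 3: Other records unchanged: 166
Step 4: Final sum = 43.2 + 2.4 + 166 = 211.6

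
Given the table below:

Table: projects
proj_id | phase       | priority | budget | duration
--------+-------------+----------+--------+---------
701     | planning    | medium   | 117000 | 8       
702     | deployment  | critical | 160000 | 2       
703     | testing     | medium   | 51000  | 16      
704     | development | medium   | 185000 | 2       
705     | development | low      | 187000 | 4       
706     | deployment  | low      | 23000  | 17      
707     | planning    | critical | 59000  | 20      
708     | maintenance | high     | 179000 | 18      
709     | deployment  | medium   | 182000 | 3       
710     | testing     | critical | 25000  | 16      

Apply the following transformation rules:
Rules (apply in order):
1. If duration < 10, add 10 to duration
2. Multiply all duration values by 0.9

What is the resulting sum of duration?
140.4

Step 1: Apply Rule 1 - Add 10 to records with duration < 10
  - 5 records affected: 19 + (5 × 10) = 69
  - Unaffected records: 87
  - Sum after Rule 1: 156
Step 2: Apply Rule 2 - Multiply all by 0.9
  - 156 × 0.9 = 140.4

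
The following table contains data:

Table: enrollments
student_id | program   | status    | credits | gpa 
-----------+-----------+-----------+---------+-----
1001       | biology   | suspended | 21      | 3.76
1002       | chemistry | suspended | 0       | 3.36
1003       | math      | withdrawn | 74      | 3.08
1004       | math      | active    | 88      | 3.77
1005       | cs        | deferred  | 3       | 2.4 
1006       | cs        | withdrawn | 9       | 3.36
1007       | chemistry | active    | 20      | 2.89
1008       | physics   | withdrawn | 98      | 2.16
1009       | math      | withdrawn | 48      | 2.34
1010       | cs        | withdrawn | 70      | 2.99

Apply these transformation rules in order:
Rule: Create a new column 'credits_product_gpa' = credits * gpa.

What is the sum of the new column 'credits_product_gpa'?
1267.18

Step 1: For each record, compute credits * gpa
Example calculations:
  21 * 3.76 = 78.96
  0 * 3.36 = 0.0
  74 * 3.08 = 227.92
  ...
Step 2: Sum all derived values
Step 3: Total = 1267.18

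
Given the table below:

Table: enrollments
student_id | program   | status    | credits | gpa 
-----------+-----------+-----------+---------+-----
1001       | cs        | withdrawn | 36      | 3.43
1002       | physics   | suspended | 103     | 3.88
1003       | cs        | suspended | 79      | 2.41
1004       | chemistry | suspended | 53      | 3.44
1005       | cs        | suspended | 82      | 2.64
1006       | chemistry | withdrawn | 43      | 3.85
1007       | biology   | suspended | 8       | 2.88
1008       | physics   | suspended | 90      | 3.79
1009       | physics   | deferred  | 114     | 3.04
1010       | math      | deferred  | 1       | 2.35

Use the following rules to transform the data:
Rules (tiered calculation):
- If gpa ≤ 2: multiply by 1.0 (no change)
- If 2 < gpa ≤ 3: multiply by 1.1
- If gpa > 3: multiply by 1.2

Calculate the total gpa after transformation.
37.02

Step 1: Tier 1 (gpa ≤ 2): 0 records, sum = 0 × 1.0 = 0.0
Step 2: Tier 2 (2 < gpa ≤ 3): 4 records, sum = 10.28 × 1.1 = 11.31
Step 3: Tier 3 (gpa > 3): 6 records, sum = 21.43 × 1.2 = 25.72
Step 4: Final sum = 0.0 + 11.31 + 25.72 = 37.02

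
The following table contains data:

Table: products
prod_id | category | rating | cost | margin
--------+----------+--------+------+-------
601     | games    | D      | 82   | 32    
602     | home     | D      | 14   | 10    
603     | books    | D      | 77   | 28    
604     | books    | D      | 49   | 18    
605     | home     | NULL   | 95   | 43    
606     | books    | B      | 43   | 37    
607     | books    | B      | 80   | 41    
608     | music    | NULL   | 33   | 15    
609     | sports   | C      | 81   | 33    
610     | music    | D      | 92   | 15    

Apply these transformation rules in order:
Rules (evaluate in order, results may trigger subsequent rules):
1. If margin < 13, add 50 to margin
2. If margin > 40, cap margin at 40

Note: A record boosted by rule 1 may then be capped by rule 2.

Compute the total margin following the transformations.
298

Step 1: Apply rule 1 to records with margin < 13
  - 1 records get bonus of 50
  - Of these, 1 records then exceed 40 and get capped
Step 2: Apply rule 2 to records with margin > 40
  - 2 records (original) are capped
Step 3: Calculate final sum = 298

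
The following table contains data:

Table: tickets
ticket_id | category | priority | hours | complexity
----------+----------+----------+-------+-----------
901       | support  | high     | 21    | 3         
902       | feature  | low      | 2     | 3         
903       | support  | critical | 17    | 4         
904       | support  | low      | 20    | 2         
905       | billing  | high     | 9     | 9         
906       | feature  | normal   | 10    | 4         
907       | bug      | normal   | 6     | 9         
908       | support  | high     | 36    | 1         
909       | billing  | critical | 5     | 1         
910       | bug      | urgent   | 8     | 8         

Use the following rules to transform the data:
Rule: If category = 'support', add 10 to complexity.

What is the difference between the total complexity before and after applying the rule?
40

Step 1: Original sum of complexity = 44
Step 2: 4 records have category = 'support'
Step 3: Each affected record changes by 10
Step 4: Total change = 4 × 10 = 40
Step 5: New sum = 44 + 40 = 84
Step 6: Difference = |84 - 44| = 40
        (Sum increased by 40)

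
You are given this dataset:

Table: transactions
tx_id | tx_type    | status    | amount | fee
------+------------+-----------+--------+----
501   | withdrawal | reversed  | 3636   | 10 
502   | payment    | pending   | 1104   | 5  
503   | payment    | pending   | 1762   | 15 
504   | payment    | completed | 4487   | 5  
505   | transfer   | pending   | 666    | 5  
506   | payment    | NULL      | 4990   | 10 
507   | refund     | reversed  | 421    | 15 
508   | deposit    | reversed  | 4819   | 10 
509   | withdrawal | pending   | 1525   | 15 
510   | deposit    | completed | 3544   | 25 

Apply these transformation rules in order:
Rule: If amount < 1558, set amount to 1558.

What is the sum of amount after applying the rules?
29470

Step 1: 4 records have amount < 1558
Step 2: These records originally summed to 3716
Step 3: After setting to minimum: 4 × 1558 = 6232
Step 4: Unaffected records sum: 23238
Step 5: Final sum = 6232 + 23238 = 29470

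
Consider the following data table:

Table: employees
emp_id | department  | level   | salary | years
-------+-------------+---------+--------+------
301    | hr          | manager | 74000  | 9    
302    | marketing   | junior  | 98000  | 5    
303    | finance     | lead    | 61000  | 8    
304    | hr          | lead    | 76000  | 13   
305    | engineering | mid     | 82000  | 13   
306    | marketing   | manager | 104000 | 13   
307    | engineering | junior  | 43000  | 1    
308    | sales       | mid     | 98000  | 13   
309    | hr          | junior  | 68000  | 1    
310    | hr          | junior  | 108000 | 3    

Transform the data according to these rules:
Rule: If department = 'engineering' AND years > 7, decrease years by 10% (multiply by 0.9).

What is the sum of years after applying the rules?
77.7

Step 1: Find records where department = 'engineering' AND years > 7
Step 2: 1 records match, summing to 13
Step 3: After multiplier: 13 × 0.9 = 11.7
Step 4: Unaffected records sum: 66
Step 5: Final sum = 11.7 + 66 = 77.7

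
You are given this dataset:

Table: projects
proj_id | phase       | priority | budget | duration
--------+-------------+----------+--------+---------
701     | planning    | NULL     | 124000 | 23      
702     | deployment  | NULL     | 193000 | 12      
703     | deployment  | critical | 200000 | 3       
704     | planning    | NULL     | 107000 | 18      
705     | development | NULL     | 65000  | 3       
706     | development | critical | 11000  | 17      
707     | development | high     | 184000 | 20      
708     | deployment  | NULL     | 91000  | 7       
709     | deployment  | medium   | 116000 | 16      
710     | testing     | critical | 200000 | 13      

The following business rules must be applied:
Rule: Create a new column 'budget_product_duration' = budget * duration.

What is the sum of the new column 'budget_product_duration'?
16849000

Step 1: For each record, compute budget * duration
Example calculations:
  124000 * 23 = 2852000
  193000 * 12 = 2316000
  200000 * 3 = 600000
  ...
Step 2: Sum all derived values
Step 3: Total = 16849000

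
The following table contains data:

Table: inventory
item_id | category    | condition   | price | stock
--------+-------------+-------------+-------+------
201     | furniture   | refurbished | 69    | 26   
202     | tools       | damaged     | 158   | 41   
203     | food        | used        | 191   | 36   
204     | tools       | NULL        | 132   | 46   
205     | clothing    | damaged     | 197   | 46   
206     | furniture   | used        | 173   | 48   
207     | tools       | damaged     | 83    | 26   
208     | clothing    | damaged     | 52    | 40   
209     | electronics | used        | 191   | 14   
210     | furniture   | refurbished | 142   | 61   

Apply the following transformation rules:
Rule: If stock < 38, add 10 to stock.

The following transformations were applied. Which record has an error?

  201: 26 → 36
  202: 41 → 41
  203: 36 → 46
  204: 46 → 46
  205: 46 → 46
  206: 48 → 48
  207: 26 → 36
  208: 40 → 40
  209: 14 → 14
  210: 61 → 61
Record 209 has an error. The correct transformed value should be 24, not 14.

Step 1: Check each record against the rule
Step 2: Record 209 has stock = 14
Step 3: Since 14 < 38, the bonus should have been applied
Step 4: Correct value = 24, but claimed value = 14
Conclusion: Record 209 has the error.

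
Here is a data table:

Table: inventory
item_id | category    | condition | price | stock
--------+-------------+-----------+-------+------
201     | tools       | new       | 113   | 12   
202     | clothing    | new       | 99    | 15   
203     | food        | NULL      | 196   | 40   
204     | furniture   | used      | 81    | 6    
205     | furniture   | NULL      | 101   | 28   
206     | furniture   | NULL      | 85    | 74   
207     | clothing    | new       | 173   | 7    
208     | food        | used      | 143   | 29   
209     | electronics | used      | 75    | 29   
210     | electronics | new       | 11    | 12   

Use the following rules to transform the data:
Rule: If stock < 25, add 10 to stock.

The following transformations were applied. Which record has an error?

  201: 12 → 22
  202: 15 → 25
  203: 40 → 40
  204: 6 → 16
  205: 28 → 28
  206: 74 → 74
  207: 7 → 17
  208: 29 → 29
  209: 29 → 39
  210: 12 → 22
Record 209 has an error. The correct transformed value should be 29, not 39.

Step 1: Check each record against the rule
Step 2: Record 209 has stock = 29
Step 3: Since 29 >= 25, the bonus should not have been applied
Step 4: Correct value = 29, but claimed value = 39
Conclusion: Record 209 has the error.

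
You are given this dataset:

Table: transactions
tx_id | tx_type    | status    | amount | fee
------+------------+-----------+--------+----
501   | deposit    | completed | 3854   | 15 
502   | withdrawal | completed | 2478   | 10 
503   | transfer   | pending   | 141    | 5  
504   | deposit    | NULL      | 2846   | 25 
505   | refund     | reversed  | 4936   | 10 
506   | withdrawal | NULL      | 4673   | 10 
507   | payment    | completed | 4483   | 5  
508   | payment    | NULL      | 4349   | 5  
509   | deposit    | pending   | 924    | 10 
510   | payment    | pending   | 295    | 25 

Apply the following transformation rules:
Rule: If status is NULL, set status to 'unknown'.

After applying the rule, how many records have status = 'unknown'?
3

Step 1: Count records where status IS NULL
Step 2: Found 3 records with NULL status
Step 3: These records will have status set to 'unknown'
Step 4: Records already having status = 'unknown': 0
Step 5: Answer: 3 + 0 = 3 records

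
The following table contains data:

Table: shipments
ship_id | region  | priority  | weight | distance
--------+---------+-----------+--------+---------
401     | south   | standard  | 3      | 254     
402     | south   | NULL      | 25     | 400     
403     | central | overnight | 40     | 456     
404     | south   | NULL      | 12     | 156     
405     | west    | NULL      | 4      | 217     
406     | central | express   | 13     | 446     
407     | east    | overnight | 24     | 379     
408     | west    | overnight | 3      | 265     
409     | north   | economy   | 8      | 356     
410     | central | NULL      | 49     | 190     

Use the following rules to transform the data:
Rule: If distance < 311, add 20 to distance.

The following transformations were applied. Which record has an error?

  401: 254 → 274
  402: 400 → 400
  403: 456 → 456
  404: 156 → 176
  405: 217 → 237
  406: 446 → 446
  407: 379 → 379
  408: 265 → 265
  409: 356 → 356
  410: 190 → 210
Record 408 has an error. The correct transformed value should be 285, not 265.

Step 1: Check each record against the rule
Step 2: Record 408 has distance = 265
Step 3: Since 265 < 311, the bonus should have been applied
Step 4: Correct value = 285, but claimed value = 265
Conclusion: Record 408 has the error.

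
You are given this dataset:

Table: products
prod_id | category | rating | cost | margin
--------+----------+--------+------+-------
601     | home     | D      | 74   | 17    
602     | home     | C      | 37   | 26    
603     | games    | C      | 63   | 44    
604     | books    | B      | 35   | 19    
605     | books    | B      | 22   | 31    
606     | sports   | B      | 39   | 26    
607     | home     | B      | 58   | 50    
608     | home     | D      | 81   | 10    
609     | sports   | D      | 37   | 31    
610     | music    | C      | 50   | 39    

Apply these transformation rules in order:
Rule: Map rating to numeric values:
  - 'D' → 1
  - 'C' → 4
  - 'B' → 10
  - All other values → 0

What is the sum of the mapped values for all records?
55

Step 1: Apply mapping to each record
Step 2: Count by status:
  'D': 3 records × 1 = 3
  'C': 3 records × 4 = 12
  'B': 4 records × 10 = 40
Step 3: Sum all mapped values = 55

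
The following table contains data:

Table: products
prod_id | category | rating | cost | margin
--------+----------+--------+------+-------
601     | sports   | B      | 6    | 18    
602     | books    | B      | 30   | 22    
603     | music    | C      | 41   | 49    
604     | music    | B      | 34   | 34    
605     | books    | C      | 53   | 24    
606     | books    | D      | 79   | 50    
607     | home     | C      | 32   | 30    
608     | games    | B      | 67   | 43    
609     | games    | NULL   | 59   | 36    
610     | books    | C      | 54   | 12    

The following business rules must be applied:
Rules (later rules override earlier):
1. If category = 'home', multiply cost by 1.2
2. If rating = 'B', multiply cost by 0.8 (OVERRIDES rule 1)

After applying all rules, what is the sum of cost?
434.0

Step 1: Rule 2 takes priority for records with rating = 'B'
  - 4 records: 137 × 0.8 = 109.6
Step 2: Rule 1 applies to remaining records with category = 'home'
  - 1 records: 32 × 1.2 = 38.4
Step 3: Other records unchanged: 286
Step 4: Final sum = 109.6 + 38.4 + 286 = 434.0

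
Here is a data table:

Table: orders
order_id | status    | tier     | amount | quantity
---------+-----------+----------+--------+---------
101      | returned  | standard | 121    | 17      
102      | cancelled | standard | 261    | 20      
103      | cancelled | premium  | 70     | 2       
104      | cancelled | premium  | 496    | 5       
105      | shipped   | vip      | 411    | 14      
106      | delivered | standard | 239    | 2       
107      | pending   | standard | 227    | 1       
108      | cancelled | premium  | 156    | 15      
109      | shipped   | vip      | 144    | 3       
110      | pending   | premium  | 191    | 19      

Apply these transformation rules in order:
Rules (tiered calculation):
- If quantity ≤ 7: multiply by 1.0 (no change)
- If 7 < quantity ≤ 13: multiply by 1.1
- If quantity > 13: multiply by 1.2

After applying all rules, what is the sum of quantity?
115.0

Step 1: Tier 1 (quantity ≤ 7): 5 records, sum = 13 × 1.0 = 13.0
Step 2: Tier 2 (7 < quantity ≤ 13): 0 records, sum = 0 × 1.1 = 0.0
Step 3: Tier 3 (quantity > 13): 5 records, sum = 85 × 1.2 = 102.0
Step 4: Final sum = 13.0 + 0.0 + 102.0 = 115.0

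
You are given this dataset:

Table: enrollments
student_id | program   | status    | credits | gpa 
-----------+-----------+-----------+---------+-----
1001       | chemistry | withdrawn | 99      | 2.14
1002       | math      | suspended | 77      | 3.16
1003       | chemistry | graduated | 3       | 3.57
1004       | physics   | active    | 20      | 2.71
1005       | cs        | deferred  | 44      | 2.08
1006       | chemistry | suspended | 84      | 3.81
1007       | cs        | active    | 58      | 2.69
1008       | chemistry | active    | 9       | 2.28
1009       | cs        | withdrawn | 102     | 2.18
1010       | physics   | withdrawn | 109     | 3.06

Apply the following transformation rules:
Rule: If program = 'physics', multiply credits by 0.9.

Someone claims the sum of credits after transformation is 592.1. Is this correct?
Yes, the result is correct.

Step 1: Calculate the correct sum after transformation
Step 2: Apply multiplier 0.9 to records where program = 'physics'
Step 3: Correct result = 592.1
Step 4: Claimed result = 592.1
Step 5: 592.1 = 592.1 ✓
Conclusion: The claimed result is correct.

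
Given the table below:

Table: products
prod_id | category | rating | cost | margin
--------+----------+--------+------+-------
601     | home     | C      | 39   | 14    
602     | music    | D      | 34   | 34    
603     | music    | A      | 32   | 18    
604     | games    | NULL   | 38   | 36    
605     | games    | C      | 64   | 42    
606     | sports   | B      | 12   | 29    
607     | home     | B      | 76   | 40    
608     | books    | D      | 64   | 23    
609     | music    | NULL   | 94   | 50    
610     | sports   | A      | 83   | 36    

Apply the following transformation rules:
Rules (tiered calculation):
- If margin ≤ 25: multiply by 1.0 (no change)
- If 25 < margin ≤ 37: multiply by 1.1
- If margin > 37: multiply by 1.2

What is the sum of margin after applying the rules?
361.9

Step 1: Tier 1 (margin ≤ 25): 3 records, sum = 55 × 1.0 = 55.0
Step 2: Tier 2 (25 < margin ≤ 37): 4 records, sum = 135 × 1.1 = 148.5
Step 3: Tier 3 (margin > 37): 3 records, sum = 132 × 1.2 = 158.4
Step 4: Final sum = 55.0 + 148.5 + 158.4 = 361.9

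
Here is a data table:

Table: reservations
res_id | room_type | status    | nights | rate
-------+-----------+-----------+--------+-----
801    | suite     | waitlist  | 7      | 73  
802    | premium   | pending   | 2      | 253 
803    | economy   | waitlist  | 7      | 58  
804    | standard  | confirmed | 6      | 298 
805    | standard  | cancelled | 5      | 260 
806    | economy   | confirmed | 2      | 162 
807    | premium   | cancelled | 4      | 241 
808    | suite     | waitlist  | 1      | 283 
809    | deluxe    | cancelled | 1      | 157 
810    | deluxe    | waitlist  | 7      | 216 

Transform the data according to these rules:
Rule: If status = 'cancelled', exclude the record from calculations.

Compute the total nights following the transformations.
32

Step 1: Identify records where status = 'cancelled'
Step 2: The excluded records sum to 10
Step 3: Original total nights = 42
Step 4: Remaining total = 42 - 10 = 32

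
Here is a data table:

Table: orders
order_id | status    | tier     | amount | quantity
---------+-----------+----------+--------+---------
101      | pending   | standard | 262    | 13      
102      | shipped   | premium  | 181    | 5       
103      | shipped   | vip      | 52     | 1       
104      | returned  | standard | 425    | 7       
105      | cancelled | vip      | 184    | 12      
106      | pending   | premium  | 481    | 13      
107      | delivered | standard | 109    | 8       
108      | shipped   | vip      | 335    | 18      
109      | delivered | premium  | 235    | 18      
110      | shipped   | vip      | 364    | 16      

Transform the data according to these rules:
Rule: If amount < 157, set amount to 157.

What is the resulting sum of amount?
2781

Step 1: 2 records have amount < 157
Step 2: These records originally summed to 161
Step 3: After setting to minimum: 2 × 157 = 314
Step 4: Unaffected records sum: 2467
Step 5: Final sum = 314 + 2467 = 2781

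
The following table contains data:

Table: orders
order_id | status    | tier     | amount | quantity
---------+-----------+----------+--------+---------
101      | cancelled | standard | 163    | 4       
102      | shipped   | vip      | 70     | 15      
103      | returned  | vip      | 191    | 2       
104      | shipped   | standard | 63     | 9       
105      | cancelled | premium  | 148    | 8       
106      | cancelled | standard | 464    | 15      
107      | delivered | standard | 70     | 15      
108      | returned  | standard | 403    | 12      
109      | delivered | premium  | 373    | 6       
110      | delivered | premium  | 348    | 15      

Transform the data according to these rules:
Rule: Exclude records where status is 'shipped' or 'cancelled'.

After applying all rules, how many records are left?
5

Step 1: Count records to exclude
  - 2 (shipped) + 3 (cancelled) = 5 records
Step 2: Total records: 10
Step 3: Remaining = 10 - 5 = 5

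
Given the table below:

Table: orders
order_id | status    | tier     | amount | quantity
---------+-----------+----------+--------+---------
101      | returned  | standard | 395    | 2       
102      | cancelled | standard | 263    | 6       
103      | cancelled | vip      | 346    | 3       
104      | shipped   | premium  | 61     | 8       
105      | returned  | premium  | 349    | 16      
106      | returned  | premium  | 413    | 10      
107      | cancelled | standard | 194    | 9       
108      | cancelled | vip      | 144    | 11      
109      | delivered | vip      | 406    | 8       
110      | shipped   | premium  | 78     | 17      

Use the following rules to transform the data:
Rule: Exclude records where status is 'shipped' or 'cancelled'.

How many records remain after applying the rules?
4

Step 1: Count records to exclude
  - 2 (shipped) + 4 (cancelled) = 6 records
Step 2: Total records: 10
Step 3: Remaining = 10 - 6 = 4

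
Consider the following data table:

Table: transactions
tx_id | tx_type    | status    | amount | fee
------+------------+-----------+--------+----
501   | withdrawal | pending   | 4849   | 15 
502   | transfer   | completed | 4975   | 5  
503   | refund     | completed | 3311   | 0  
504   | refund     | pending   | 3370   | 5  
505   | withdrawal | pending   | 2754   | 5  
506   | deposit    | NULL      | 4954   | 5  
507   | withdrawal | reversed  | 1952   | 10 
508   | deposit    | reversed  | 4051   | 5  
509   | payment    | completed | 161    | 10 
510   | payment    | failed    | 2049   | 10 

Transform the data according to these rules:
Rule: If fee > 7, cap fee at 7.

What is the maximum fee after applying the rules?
7

Step 1: Original maximum fee = 15
Step 2: Apply cap at 7
Step 3: 4 records had fee > 7 and were capped
Step 4: Maximum after transformation = 7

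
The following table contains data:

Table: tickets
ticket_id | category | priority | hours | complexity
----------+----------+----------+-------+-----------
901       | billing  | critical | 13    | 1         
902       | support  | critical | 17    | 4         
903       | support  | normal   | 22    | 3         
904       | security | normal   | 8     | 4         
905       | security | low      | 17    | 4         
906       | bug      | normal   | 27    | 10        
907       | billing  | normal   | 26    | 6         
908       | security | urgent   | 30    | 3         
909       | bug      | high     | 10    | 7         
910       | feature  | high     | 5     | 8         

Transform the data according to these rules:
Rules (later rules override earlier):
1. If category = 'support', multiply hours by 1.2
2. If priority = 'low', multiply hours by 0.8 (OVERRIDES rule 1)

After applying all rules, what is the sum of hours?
179.4

Step 1: Rule 2 takes priority for records with priority = 'low'
  - 1 records: 17 × 0.8 = 13.6
Step 2: Rule 1 applies to remaining records with category = 'support'
  - 2 records: 39 × 1.2 = 46.8
Step 3: Other records unchanged: 119
Step 4: Final sum = 13.6 + 46.8 + 119 = 179.4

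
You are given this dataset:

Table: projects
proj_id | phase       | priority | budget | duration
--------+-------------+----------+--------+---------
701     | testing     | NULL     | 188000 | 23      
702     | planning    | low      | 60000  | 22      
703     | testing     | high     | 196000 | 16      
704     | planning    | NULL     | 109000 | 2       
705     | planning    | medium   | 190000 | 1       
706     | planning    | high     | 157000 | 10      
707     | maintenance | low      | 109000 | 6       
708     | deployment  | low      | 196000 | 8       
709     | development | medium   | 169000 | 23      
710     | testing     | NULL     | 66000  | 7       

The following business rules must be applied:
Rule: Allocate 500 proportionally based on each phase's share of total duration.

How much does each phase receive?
deployment: 33.9, development: 97.46, maintenance: 25.42, planning: 148.31, testing: 194.92

Step 1: Calculate total duration = 118
Step 2: Calculate each phase's proportion:
  deployment: 8/118 = 6.78% → 33.9
  development: 23/118 = 19.49% → 97.46
  maintenance: 6/118 = 5.08% → 25.42
  planning: 35/118 = 29.66% → 148.31
  testing: 46/118 = 38.98% → 194.92
Step 3: Verify: sum of allocations ≈ 500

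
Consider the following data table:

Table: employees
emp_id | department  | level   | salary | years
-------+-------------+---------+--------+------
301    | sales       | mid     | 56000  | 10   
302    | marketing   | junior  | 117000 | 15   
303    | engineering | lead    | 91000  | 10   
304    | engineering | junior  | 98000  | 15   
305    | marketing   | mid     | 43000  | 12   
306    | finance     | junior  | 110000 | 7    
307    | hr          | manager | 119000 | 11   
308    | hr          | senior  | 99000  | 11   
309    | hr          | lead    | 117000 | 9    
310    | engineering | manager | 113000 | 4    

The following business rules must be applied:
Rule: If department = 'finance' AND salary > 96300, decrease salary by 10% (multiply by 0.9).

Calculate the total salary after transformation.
952000.0

Step 1: Find records where department = 'finance' AND salary > 96300
Step 2: 1 records match, summing to 110000
Step 3: After multiplier: 110000 × 0.9 = 99000.0
Step 4: Unaffected records sum: 853000
Step 5: Final sum = 99000.0 + 853000 = 952000.0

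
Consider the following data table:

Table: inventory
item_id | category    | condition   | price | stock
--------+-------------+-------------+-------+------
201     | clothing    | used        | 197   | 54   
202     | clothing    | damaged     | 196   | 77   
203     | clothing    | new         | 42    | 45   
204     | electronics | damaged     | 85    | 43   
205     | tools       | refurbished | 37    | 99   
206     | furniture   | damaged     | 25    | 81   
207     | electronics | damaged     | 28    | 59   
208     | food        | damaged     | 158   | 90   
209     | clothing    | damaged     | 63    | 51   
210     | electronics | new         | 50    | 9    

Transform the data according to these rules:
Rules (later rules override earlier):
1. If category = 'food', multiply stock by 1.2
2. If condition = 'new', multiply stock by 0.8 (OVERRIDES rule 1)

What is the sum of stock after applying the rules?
615.2

Step 1: Rule 2 takes priority for records with condition = 'new'
  - 2 records: 54 × 0.8 = 43.2
Step 2: Rule 1 applies to remaining records with category = 'food'
  - 1 records: 90 × 1.2 = 108.0
Step 3: Other records unchanged: 464
Step 4: Final sum = 43.2 + 108.0 + 464 = 615.2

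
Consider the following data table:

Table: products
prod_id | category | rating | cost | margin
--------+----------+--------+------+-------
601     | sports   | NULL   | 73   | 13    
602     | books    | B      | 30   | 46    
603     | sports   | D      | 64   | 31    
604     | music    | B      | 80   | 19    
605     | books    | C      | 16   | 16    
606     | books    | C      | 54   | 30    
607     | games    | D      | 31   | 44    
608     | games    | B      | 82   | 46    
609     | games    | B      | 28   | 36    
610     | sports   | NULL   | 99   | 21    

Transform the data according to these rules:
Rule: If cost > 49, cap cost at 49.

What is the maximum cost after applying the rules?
49

Step 1: Original maximum cost = 99
Step 2: Apply cap at 49
Step 3: 6 records had cost > 49 and were capped
Step 4: Maximum after transformation = 49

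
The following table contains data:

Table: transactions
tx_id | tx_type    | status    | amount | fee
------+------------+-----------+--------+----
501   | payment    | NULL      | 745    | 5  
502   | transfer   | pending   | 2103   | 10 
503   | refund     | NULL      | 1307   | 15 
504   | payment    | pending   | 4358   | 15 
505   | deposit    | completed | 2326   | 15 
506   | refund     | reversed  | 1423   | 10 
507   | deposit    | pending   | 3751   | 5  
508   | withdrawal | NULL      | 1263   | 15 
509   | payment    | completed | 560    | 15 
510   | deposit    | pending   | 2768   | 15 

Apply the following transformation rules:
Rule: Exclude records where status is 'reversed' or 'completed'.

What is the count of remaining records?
7

Step 1: Count records to exclude
  - 1 (reversed) + 2 (completed) = 3 records
Step 2: Total records: 10
Step 3: Remaining = 10 - 3 = 7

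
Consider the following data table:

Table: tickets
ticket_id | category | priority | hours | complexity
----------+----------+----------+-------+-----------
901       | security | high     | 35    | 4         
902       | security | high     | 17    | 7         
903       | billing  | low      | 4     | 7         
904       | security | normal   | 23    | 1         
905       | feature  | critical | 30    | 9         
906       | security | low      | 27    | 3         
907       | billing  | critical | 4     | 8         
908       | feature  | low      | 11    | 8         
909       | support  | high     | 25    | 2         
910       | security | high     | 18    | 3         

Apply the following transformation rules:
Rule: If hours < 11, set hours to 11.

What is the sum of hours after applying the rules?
208

Step 1: 2 records have hours < 11
Step 2: These records originally summed to 8
Step 3: After setting to minimum: 2 × 11 = 22
Step 4: Unaffected records sum: 186
Step 5: Final sum = 22 + 186 = 208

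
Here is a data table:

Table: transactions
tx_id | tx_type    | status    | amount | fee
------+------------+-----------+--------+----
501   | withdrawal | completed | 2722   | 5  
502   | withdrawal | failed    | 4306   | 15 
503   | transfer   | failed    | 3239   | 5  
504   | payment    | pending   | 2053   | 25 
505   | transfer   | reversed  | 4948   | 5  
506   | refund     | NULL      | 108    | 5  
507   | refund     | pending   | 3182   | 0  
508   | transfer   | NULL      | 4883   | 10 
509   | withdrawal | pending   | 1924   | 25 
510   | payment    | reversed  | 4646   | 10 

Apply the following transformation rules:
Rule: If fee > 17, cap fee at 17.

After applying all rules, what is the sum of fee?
89

Step 1: 2 records have fee > 17
Step 2: These records originally summed to 50
Step 3: After capping: 2 × 17 = 34
Step 4: Unaffected records sum: 55
Step 5: Final sum = 34 + 55 = 89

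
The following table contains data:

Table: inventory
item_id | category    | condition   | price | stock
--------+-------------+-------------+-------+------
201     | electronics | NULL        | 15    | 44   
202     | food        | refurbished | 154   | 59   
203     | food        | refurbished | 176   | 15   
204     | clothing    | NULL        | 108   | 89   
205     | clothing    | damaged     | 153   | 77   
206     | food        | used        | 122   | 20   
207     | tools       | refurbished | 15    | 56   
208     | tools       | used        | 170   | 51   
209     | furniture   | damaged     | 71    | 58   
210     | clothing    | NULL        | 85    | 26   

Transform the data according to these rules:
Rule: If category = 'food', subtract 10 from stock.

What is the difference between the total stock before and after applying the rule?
30

Step 1: Original sum of stock = 495
Step 2: 3 records have category = 'food'
Step 3: Each affected record changes by -10
Step 4: Total change = 3 × -10 = -30
Step 5: New sum = 495 + -30 = 465
Step 6: Difference = |465 - 495| = 30
        (Sum decreased by 30)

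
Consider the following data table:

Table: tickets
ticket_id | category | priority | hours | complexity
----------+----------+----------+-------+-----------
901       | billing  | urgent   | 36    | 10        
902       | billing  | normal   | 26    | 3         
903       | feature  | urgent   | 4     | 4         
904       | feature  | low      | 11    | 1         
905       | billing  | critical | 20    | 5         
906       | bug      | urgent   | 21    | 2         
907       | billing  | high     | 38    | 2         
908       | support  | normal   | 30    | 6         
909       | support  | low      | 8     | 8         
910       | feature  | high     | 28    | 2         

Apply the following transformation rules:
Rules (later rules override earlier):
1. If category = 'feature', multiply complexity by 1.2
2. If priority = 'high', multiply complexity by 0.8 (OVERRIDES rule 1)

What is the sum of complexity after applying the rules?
43.2

Step 1: Rule 2 takes priority for records with priority = 'high'
  - 2 records: 4 × 0.8 = 3.2
Step 2: Rule 1 applies to remaining records with category = 'feature'
  - 2 records: 5 × 1.2 = 6.0
Step 3: Other records unchanged: 34
Step 4: Final sum = 3.2 + 6.0 + 34 = 43.2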